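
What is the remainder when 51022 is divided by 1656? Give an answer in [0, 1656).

51022 = 30*1656 + 1342, so 51022 ≡ 1342 (mod 1656).

1342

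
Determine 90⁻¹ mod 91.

90

91 = 1×90 + 1
90 = 90×1 + 0
gcd(90, 91) = 1, so the inverse exists.
Back-substitute for 1:
1 = 1×91 − 1×90
So 90⁻¹ ≡ −1 ≡ 90 (mod 91).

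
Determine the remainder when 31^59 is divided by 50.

By square-and-multiply:
59 in binary is 111011, i.e. 59 = 32 + 16 + 8 + 2 + 1.
31^1 ≡ 31 (mod 50)
31^2 ≡ 31^2 = 961 ≡ 11 (mod 50)
31^4 ≡ 11^2 = 121 ≡ 21 (mod 50)
31^8 ≡ 21^2 = 441 ≡ 41 (mod 50)
31^16 ≡ 41^2 = 1681 ≡ 31 (mod 50)
31^32 ≡ 31^2 = 961 ≡ 11 (mod 50)
31^59 = 31^32 × 31^16 × 31^8 × 31^2 × 31^1 ≡ 11 × 31 × 41 × 11 × 31 (mod 50).
Accumulate the product:
11 × 31 = 341 ≡ 41
41 × 41 = 1681 ≡ 31
31 × 11 = 341 ≡ 41
41 × 31 = 1271 ≡ 21

21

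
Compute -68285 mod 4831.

4180

-68285 = -15·4831 + 4180, so -68285 ≡ 4180 (mod 4831).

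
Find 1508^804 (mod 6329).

Compute successive squares:
804 in binary is 1100100100, i.e. 804 = 512 + 256 + 32 + 4.
1508^1 ≡ 1508 (mod 6329)
1508^2 ≡ 1508^2 = 2274064 ≡ 1953 (mod 6329)
1508^4 ≡ 1953^2 = 3814209 ≡ 4151 (mod 6329)
1508^8 ≡ 4151^2 = 17230801 ≡ 3263 (mod 6329)
1508^16 ≡ 3263^2 = 10647169 ≡ 1791 (mod 6329)
1508^32 ≡ 1791^2 = 3207681 ≡ 5207 (mod 6329)
1508^64 ≡ 5207^2 = 27112849 ≡ 5742 (mod 6329)
1508^128 ≡ 5742^2 = 32970564 ≡ 2803 (mod 6329)
1508^256 ≡ 2803^2 = 7856809 ≡ 2520 (mod 6329)
1508^512 ≡ 2520^2 = 6350400 ≡ 2413 (mod 6329)
1508^804 = 1508^512 · 1508^256 · 1508^32 · 1508^4 ≡ 2413 · 2520 · 5207 · 4151 (mod 6329).
Accumulate the product:
2413 · 2520 = 6080760 ≡ 4920
4920 · 5207 = 25618440 ≡ 4977
4977 · 4151 = 20659527 ≡ 1671

1671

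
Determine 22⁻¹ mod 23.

By the extended Euclidean algorithm:
23 = 1*22 + 1
22 = 22*1 + 0
gcd(22, 23) = 1, so the inverse exists.
Bézout: 1 = 1*23 − 1*22.
So 22⁻¹ ≡ −1 ≡ 22 (mod 23).

22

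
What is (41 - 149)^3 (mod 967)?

41 - 149 = -108 ≡ 859 (mod 967)
(859)^3 ≡ 289 (mod 967)

289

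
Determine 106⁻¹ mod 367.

322

By the extended Euclidean algorithm:
367 = 3*106 + 49
106 = 2*49 + 8
49 = 6*8 + 1
8 = 8*1 + 0
gcd(106, 367) = 1, so the inverse exists.
Bézout: 1 = 13*367 − 45*106.
So 106⁻¹ ≡ −45 ≡ 322 (mod 367).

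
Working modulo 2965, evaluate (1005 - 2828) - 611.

531

1005 - 2828 = -1823 ≡ 1142 (mod 2965)
1142 - 611 = 531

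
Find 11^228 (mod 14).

Using repeated squaring:
228 in binary is 11100100, i.e. 228 = 128 + 64 + 32 + 4.
11^1 ≡ 11 (mod 14)
11^2 ≡ 11^2 = 121 ≡ 9 (mod 14)
11^4 ≡ 9^2 = 81 ≡ 11 (mod 14)
11^8 ≡ 11^2 = 121 ≡ 9 (mod 14)
11^16 ≡ 9^2 = 81 ≡ 11 (mod 14)
11^32 ≡ 11^2 = 121 ≡ 9 (mod 14)
11^64 ≡ 9^2 = 81 ≡ 11 (mod 14)
11^128 ≡ 11^2 = 121 ≡ 9 (mod 14)
11^228 = 11^128 · 11^64 · 11^32 · 11^4 ≡ 9 · 11 · 9 · 11 (mod 14).
Accumulate the product:
9 · 11 = 99 ≡ 1
1 · 9 = 9
9 · 11 = 99 ≡ 1

1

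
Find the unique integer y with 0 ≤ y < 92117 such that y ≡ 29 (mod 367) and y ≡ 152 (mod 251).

63153

367⁻¹ mod 251: 367×132 ≡ 1 (mod 251), so 367⁻¹ ≡ 132.
y = 29 + 367×((152 − 29)×132 mod 251) = 29 + 367×172 = 63153.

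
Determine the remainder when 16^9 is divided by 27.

9 in binary is 1001, i.e. 9 = 8 + 1.
16^1 ≡ 16 (mod 27)
16^2 ≡ 16^2 = 256 ≡ 13 (mod 27)
16^4 ≡ 13^2 = 169 ≡ 7 (mod 27)
16^8 ≡ 7^2 = 49 ≡ 22 (mod 27)
16^9 = 16^8 * 16^1 ≡ 22 * 16 (mod 27).
22 * 16 = 352 ≡ 1 (mod 27).

1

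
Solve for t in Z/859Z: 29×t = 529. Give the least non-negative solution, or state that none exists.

gcd(29, 859) = 1, so a unique solution mod 859 exists.
29⁻¹ ≡ 237 (mod 859).
t ≡ 237×529 ≡ 818 (mod 859).

818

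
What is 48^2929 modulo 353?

174

Compute successive squares:
2929 in binary is 101101110001, i.e. 2929 = 2048 + 512 + 256 + 64 + 32 + 16 + 1.
48^1 ≡ 48 (mod 353)
48^2 ≡ 48^2 = 2304 ≡ 186 (mod 353)
48^4 ≡ 186^2 = 34596 ≡ 2 (mod 353)
48^8 ≡ 2^2 = 4 (mod 353)
48^16 ≡ 4^2 = 16 (mod 353)
48^32 ≡ 16^2 = 256 (mod 353)
48^64 ≡ 256^2 = 65536 ≡ 231 (mod 353)
48^128 ≡ 231^2 = 53361 ≡ 58 (mod 353)
48^256 ≡ 58^2 = 3364 ≡ 187 (mod 353)
48^512 ≡ 187^2 = 34969 ≡ 22 (mod 353)
48^1024 ≡ 22^2 = 484 ≡ 131 (mod 353)
48^2048 ≡ 131^2 = 17161 ≡ 217 (mod 353)
48^2929 = 48^2048 * 48^512 * 48^256 * 48^64 * 48^32 * 48^16 * 48^1 ≡ 217 * 22 * 187 * 231 * 256 * 16 * 48 (mod 353).
Accumulate the product:
217 * 22 = 4774 ≡ 185
185 * 187 = 34595 ≡ 1
1 * 231 = 231
231 * 256 = 59136 ≡ 185
185 * 16 = 2960 ≡ 136
136 * 48 = 6528 ≡ 174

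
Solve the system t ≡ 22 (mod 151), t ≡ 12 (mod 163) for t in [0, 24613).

4250

151⁻¹ mod 163: 151*95 ≡ 1 (mod 163), so 151⁻¹ ≡ 95.
t = 22 + 151*((12 − 22)*95 mod 163) = 22 + 151*28 = 4250.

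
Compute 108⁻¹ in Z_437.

Run the extended Euclidean algorithm:
437 = 4·108 + 5
108 = 21·5 + 3
5 = 1·3 + 2
3 = 1·2 + 1
2 = 2·1 + 0
gcd(108, 437) = 1, so the inverse exists.
Back-substitute for 1:
1 = 1·3 − 1·2
  = −1·5 + 2·3
  = 2·108 − 43·5
  = −43·437 + 174·108
So 108⁻¹ ≡ 174 (mod 437).

174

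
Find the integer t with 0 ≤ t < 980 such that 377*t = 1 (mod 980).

980 = 2*377 + 226
377 = 1*226 + 151
226 = 1*151 + 75
151 = 2*75 + 1
75 = 75*1 + 0
gcd(377, 980) = 1, so the inverse exists.
Bézout: 1 = −5*980 + 13*377.
So 377⁻¹ ≡ 13 (mod 980).

13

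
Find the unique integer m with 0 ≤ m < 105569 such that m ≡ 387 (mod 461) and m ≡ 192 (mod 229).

461⁻¹ mod 229: 461*153 ≡ 1 (mod 229), so 461⁻¹ ≡ 153.
m = 387 + 461*((192 − 387)*153 mod 229) = 387 + 461*164 = 75991.
Check: 75991 mod 461 = 387, 75991 mod 229 = 192. ✓

75991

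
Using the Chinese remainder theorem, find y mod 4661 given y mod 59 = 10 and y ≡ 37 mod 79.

2960

59⁻¹ mod 79: 59×75 ≡ 1 (mod 79), so 59⁻¹ ≡ 75.
y = 10 + 59×((37 − 10)×75 mod 79) = 10 + 59×50 = 2960.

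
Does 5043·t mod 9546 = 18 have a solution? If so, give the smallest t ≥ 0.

3076

gcd(5043, 9546) = 3, and 3 | 18, so solutions exist.
Divide through by 3: 1681·t = 6 (mod 3182).
1681⁻¹ ≡ 1043 (mod 3182).
t ≡ 1043·6 ≡ 3076 (mod 3182).
The smallest non-negative solution is t = 3076.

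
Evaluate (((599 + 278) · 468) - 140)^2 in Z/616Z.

368

599 + 278 = 877 ≡ 261 (mod 616)
261 · 468 = 122148 ≡ 180 (mod 616)
180 - 140 = 40
(40)^2 ≡ 368 (mod 616)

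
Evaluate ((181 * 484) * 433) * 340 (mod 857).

177

181 * 484 = 87604 ≡ 190 (mod 857)
190 * 433 = 82270 ≡ 855 (mod 857)
855 * 340 = 290700 ≡ 177 (mod 857)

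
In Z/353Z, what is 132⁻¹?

By the extended Euclidean algorithm:
353 = 2*132 + 89
132 = 1*89 + 43
89 = 2*43 + 3
43 = 14*3 + 1
3 = 3*1 + 0
gcd(132, 353) = 1, so the inverse exists.
Back-substitute for 1:
1 = 1*43 − 14*3
  = −14*89 + 29*43
  = 29*132 − 43*89
  = −43*353 + 115*132
So 132⁻¹ ≡ 115 (mod 353).

115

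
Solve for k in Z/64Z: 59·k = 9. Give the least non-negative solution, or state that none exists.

11

gcd(59, 64) = 1, so a unique solution mod 64 exists.
59⁻¹ ≡ 51 (mod 64).
k ≡ 51·9 ≡ 11 (mod 64).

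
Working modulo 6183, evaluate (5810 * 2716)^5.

3995

5810 * 2716 = 15779960 ≡ 944 (mod 6183)
(944)^5 ≡ 3995 (mod 6183)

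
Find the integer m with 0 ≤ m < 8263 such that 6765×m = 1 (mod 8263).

8263 = 1×6765 + 1498
6765 = 4×1498 + 773
1498 = 1×773 + 725
773 = 1×725 + 48
725 = 15×48 + 5
48 = 9×5 + 3
5 = 1×3 + 2
3 = 1×2 + 1
2 = 2×1 + 0
gcd(6765, 8263) = 1, so the inverse exists.
Bézout: 1 = −2678×8263 + 3271×6765.
So 6765⁻¹ ≡ 3271 (mod 8263).

3271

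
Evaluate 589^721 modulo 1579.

209

721 in binary is 1011010001, i.e. 721 = 512 + 128 + 64 + 16 + 1.
589^1 ≡ 589 (mod 1579)
589^2 ≡ 589^2 = 346921 ≡ 1120 (mod 1579)
589^4 ≡ 1120^2 = 1254400 ≡ 674 (mod 1579)
589^8 ≡ 674^2 = 454276 ≡ 1103 (mod 1579)
589^16 ≡ 1103^2 = 1216609 ≡ 779 (mod 1579)
589^32 ≡ 779^2 = 606841 ≡ 505 (mod 1579)
589^64 ≡ 505^2 = 255025 ≡ 806 (mod 1579)
589^128 ≡ 806^2 = 649636 ≡ 667 (mod 1579)
589^256 ≡ 667^2 = 444889 ≡ 1190 (mod 1579)
589^512 ≡ 1190^2 = 1416100 ≡ 1316 (mod 1579)
589^721 = 589^512 · 589^128 · 589^64 · 589^16 · 589^1 ≡ 1316 · 667 · 806 · 779 · 589 (mod 1579).
Accumulate the product:
1316 · 667 = 877772 ≡ 1427
1427 · 806 = 1150162 ≡ 650
650 · 779 = 506350 ≡ 1070
1070 · 589 = 630230 ≡ 209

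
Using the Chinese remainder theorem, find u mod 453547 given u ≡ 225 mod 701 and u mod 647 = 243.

701⁻¹ mod 647: 701×12 ≡ 1 (mod 647), so 701⁻¹ ≡ 12.
u = 225 + 701×((243 − 225)×12 mod 647) = 225 + 701×216 = 151641.

151641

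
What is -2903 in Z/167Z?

103

-2903 = -18*167 + 103, so -2903 ≡ 103 (mod 167).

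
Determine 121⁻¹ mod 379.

Run the extended Euclidean algorithm:
379 = 3×121 + 16
121 = 7×16 + 9
16 = 1×9 + 7
9 = 1×7 + 2
7 = 3×2 + 1
2 = 2×1 + 0
gcd(121, 379) = 1, so the inverse exists.
Back-substitute for 1:
1 = 1×7 − 3×2
  = −3×9 + 4×7
  = 4×16 − 7×9
  = −7×121 + 53×16
  = 53×379 − 166×121
So 121⁻¹ ≡ −166 ≡ 213 (mod 379).

213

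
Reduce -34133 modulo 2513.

1049

-34133 = -14·2513 + 1049, so -34133 ≡ 1049 (mod 2513).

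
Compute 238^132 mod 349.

Compute successive squares:
132 in binary is 10000100, i.e. 132 = 128 + 4.
238^1 ≡ 238 (mod 349)
238^2 ≡ 238^2 = 56644 ≡ 106 (mod 349)
238^4 ≡ 106^2 = 11236 ≡ 68 (mod 349)
238^8 ≡ 68^2 = 4624 ≡ 87 (mod 349)
238^16 ≡ 87^2 = 7569 ≡ 240 (mod 349)
238^32 ≡ 240^2 = 57600 ≡ 15 (mod 349)
238^64 ≡ 15^2 = 225 (mod 349)
238^128 ≡ 225^2 = 50625 ≡ 20 (mod 349)
238^132 = 238^128 * 238^4 ≡ 20 * 68 (mod 349).
20 * 68 = 1360 ≡ 313 (mod 349).

313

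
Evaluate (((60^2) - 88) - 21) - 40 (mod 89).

(60)^2 ≡ 40 (mod 89)
40 - 88 = -48 ≡ 41 (mod 89)
41 - 21 = 20
20 - 40 = -20 ≡ 69 (mod 89)

69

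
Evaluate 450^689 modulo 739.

573

450^1 ≡ 450 (mod 739)
450^2 ≡ 450^2 = 202500 ≡ 14 (mod 739)
450^4 ≡ 14^2 = 196 (mod 739)
450^8 ≡ 196^2 = 38416 ≡ 727 (mod 739)
450^16 ≡ 727^2 = 528529 ≡ 144 (mod 739)
450^32 ≡ 144^2 = 20736 ≡ 44 (mod 739)
450^64 ≡ 44^2 = 1936 ≡ 458 (mod 739)
450^128 ≡ 458^2 = 209764 ≡ 627 (mod 739)
450^256 ≡ 627^2 = 393129 ≡ 720 (mod 739)
450^512 ≡ 720^2 = 518400 ≡ 361 (mod 739)
450^689 = 450^512 · 450^128 · 450^32 · 450^16 · 450^1 ≡ 361 · 627 · 44 · 144 · 450 (mod 739).
Accumulate the product:
361 · 627 = 226347 ≡ 213
213 · 44 = 9372 ≡ 504
504 · 144 = 72576 ≡ 154
154 · 450 = 69300 ≡ 573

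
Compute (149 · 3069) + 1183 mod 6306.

149 · 3069 = 457281 ≡ 3249 (mod 6306)
3249 + 1183 = 4432

4432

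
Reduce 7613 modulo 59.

7613 = 129·59 + 2, so 7613 ≡ 2 (mod 59).

2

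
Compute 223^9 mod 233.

By square-and-multiply:
223^1 ≡ 223 (mod 233)
223^2 ≡ 223^2 = 49729 ≡ 100 (mod 233)
223^4 ≡ 100^2 = 10000 ≡ 214 (mod 233)
223^8 ≡ 214^2 = 45796 ≡ 128 (mod 233)
223^9 = 223^8 · 223^1 ≡ 128 · 223 (mod 233).
128 · 223 = 28544 ≡ 118 (mod 233).

118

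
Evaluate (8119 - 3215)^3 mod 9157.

8119 - 3215 = 4904
(4904)^3 ≡ 2689 (mod 9157)

2689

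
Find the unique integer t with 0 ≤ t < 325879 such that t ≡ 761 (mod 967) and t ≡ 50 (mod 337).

171920

967⁻¹ mod 337: 967×314 ≡ 1 (mod 337), so 967⁻¹ ≡ 314.
t = 761 + 967×((50 − 761)×314 mod 337) = 761 + 967×177 = 171920.
Check: 171920 mod 967 = 761, 171920 mod 337 = 50. ✓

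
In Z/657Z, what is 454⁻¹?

657 = 1·454 + 203
454 = 2·203 + 48
203 = 4·48 + 11
48 = 4·11 + 4
11 = 2·4 + 3
4 = 1·3 + 1
3 = 3·1 + 0
gcd(454, 657) = 1, so the inverse exists.
Bézout: 1 = −123·657 + 178·454.
So 454⁻¹ ≡ 178 (mod 657).

178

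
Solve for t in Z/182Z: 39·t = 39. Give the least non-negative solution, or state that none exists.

1

gcd(39, 182) = 13, and 13 | 39, so solutions exist.
Divide through by 13: 3·t = 3 (mod 14).
3⁻¹ ≡ 5 (mod 14).
t ≡ 5·3 ≡ 1 (mod 14).
The smallest non-negative solution is t = 1.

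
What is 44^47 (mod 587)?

6

Compute successive squares:
47 in binary is 101111, i.e. 47 = 32 + 8 + 4 + 2 + 1.
44^1 ≡ 44 (mod 587)
44^2 ≡ 44^2 = 1936 ≡ 175 (mod 587)
44^4 ≡ 175^2 = 30625 ≡ 101 (mod 587)
44^8 ≡ 101^2 = 10201 ≡ 222 (mod 587)
44^16 ≡ 222^2 = 49284 ≡ 563 (mod 587)
44^32 ≡ 563^2 = 316969 ≡ 576 (mod 587)
44^47 = 44^32 · 44^8 · 44^4 · 44^2 · 44^1 ≡ 576 · 222 · 101 · 175 · 44 (mod 587).
Accumulate the product:
576 · 222 = 127872 ≡ 493
493 · 101 = 49793 ≡ 485
485 · 175 = 84875 ≡ 347
347 · 44 = 15268 ≡ 6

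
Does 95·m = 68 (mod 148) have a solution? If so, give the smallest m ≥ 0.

gcd(95, 148) = 1, so a unique solution mod 148 exists.
95⁻¹ ≡ 67 (mod 148).
m ≡ 67·68 ≡ 116 (mod 148).

116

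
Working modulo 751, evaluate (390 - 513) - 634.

745

390 - 513 = -123 ≡ 628 (mod 751)
628 - 634 = -6 ≡ 745 (mod 751)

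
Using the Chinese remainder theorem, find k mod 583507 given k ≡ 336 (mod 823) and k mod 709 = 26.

823⁻¹ mod 709: 823*255 ≡ 1 (mod 709), so 823⁻¹ ≡ 255.
k = 336 + 823*((26 − 336)*255 mod 709) = 336 + 823*358 = 294970.
Check: 294970 mod 823 = 336, 294970 mod 709 = 26. ✓

294970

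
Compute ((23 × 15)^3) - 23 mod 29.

23 × 15 = 345 ≡ 26 (mod 29)
(26)^3 ≡ 2 (mod 29)
2 - 23 = -21 ≡ 8 (mod 29)

8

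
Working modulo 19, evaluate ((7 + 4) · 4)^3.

7 + 4 = 11
11 · 4 = 44 ≡ 6 (mod 19)
(6)^3 ≡ 7 (mod 19)

7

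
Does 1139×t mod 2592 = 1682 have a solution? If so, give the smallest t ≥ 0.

gcd(1139, 2592) = 1, so a unique solution mod 2592 exists.
1139⁻¹ ≡ 2171 (mod 2592).
t ≡ 2171×1682 ≡ 2086 (mod 2592).

2086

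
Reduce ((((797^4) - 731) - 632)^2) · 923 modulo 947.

(797)^4 ≡ 846 (mod 947)
846 - 731 = 115
115 - 632 = -517 ≡ 430 (mod 947)
(430)^2 ≡ 235 (mod 947)
235 · 923 = 216905 ≡ 42 (mod 947)

42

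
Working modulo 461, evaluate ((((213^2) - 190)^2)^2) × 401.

(213)^2 ≡ 191 (mod 461)
191 - 190 = 1
(1)^2 ≡ 1 (mod 461)
(1)^2 ≡ 1 (mod 461)
1 × 401 = 401

401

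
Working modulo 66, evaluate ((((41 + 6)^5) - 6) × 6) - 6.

41 + 6 = 47
(47)^5 ≡ 23 (mod 66)
23 - 6 = 17
17 × 6 = 102 ≡ 36 (mod 66)
36 - 6 = 30

30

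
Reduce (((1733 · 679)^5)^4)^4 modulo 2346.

409

1733 · 679 = 1176707 ≡ 1361 (mod 2346)
(1361)^5 ≡ 35 (mod 2346)
(35)^4 ≡ 1531 (mod 2346)
(1531)^4 ≡ 409 (mod 2346)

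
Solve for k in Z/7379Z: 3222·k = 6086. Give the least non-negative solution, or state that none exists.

gcd(3222, 7379) = 1, so a unique solution mod 7379 exists.
3222⁻¹ ≡ 5114 (mod 7379).
k ≡ 5114·6086 ≡ 6561 (mod 7379).

6561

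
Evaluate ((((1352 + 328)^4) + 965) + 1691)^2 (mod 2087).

1879

1352 + 328 = 1680
(1680)^4 ≡ 1120 (mod 2087)
1120 + 965 = 2085
2085 + 1691 = 3776 ≡ 1689 (mod 2087)
(1689)^2 ≡ 1879 (mod 2087)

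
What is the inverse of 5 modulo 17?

7

17 = 3×5 + 2
5 = 2×2 + 1
2 = 2×1 + 0
gcd(5, 17) = 1, so the inverse exists.
Back-substitute for 1:
1 = 1×5 − 2×2
  = −2×17 + 7×5
So 5⁻¹ ≡ 7 (mod 17).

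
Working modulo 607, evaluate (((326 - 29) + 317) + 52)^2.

326 - 29 = 297
297 + 317 = 614 ≡ 7 (mod 607)
7 + 52 = 59
(59)^2 ≡ 446 (mod 607)

446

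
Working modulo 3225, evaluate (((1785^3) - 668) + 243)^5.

(1785)^3 ≡ 1575 (mod 3225)
1575 - 668 = 907
907 + 243 = 1150
(1150)^5 ≡ 2650 (mod 3225)

2650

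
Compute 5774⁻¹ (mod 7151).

7151 = 1×5774 + 1377
5774 = 4×1377 + 266
1377 = 5×266 + 47
266 = 5×47 + 31
47 = 1×31 + 16
31 = 1×16 + 15
16 = 1×15 + 1
15 = 15×1 + 0
gcd(5774, 7151) = 1, so the inverse exists.
Back-substitute for 1:
1 = 1×16 − 1×15
  = −1×31 + 2×16
  = 2×47 − 3×31
  = −3×266 + 17×47
  = 17×1377 − 88×266
  = −88×5774 + 369×1377
  = 369×7151 − 457×5774
So 5774⁻¹ ≡ −457 ≡ 6694 (mod 7151).

6694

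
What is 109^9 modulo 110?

109

Using repeated squaring:
9 in binary is 1001, i.e. 9 = 8 + 1.
109^1 ≡ 109 (mod 110)
109^2 ≡ 109^2 = 11881 ≡ 1 (mod 110)
109^4 ≡ 1^2 = 1 (mod 110)
109^8 ≡ 1^2 = 1 (mod 110)
109^9 = 109^8 · 109^1 ≡ 1 · 109 (mod 110).
1 · 109 = 109 ≡ 109 (mod 110).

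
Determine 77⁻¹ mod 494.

Run the extended Euclidean algorithm:
494 = 6*77 + 32
77 = 2*32 + 13
32 = 2*13 + 6
13 = 2*6 + 1
6 = 6*1 + 0
gcd(77, 494) = 1, so the inverse exists.
Back-substitute for 1:
1 = 1*13 − 2*6
  = −2*32 + 5*13
  = 5*77 − 12*32
  = −12*494 + 77*77
So 77⁻¹ ≡ 77 (mod 494).

77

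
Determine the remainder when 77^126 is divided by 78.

126 in binary is 1111110, i.e. 126 = 64 + 32 + 16 + 8 + 4 + 2.
77^1 ≡ 77 (mod 78)
77^2 ≡ 77^2 = 5929 ≡ 1 (mod 78)
77^4 ≡ 1^2 = 1 (mod 78)
77^8 ≡ 1^2 = 1 (mod 78)
77^16 ≡ 1^2 = 1 (mod 78)
77^32 ≡ 1^2 = 1 (mod 78)
77^64 ≡ 1^2 = 1 (mod 78)
77^126 = 77^64 × 77^32 × 77^16 × 77^8 × 77^4 × 77^2 ≡ 1 × 1 × 1 × 1 × 1 × 1 (mod 78).
Accumulate the product:
1 × 1 = 1
1 × 1 = 1
1 × 1 = 1
1 × 1 = 1
1 × 1 = 1

1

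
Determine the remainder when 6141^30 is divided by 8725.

8501

Using repeated squaring:
30 in binary is 11110, i.e. 30 = 16 + 8 + 4 + 2.
6141^1 ≡ 6141 (mod 8725)
6141^2 ≡ 6141^2 = 37711881 ≡ 2431 (mod 8725)
6141^4 ≡ 2431^2 = 5909761 ≡ 2936 (mod 8725)
6141^8 ≡ 2936^2 = 8620096 ≡ 8521 (mod 8725)
6141^16 ≡ 8521^2 = 72607441 ≡ 6716 (mod 8725)
6141^30 = 6141^16 × 6141^8 × 6141^4 × 6141^2 ≡ 6716 × 8521 × 2936 × 2431 (mod 8725).
Accumulate the product:
6716 × 8521 = 57227036 ≡ 8486
8486 × 2936 = 24914896 ≡ 5021
5021 × 2431 = 12206051 ≡ 8501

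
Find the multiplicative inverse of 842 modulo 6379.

5432

Run the extended Euclidean algorithm:
6379 = 7*842 + 485
842 = 1*485 + 357
485 = 1*357 + 128
357 = 2*128 + 101
128 = 1*101 + 27
101 = 3*27 + 20
27 = 1*20 + 7
20 = 2*7 + 6
7 = 1*6 + 1
6 = 6*1 + 0
gcd(842, 6379) = 1, so the inverse exists.
Back-substitute for 1:
1 = 1*7 − 1*6
  = −1*20 + 3*7
  = 3*27 − 4*20
  = −4*101 + 15*27
  = 15*128 − 19*101
  = −19*357 + 53*128
  = 53*485 − 72*357
  = −72*842 + 125*485
  = 125*6379 − 947*842
So 842⁻¹ ≡ −947 ≡ 5432 (mod 6379).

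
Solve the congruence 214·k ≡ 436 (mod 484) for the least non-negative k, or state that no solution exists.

gcd(214, 484) = 2, and 2 | 436, so solutions exist.
Divide through by 2: 107·k mod 242 = 218.
107⁻¹ ≡ 95 (mod 242).
k ≡ 95·218 ≡ 140 (mod 242).
The smallest non-negative solution is k = 140.

140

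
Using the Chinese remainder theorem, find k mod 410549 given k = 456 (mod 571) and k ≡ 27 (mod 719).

571⁻¹ mod 719: 571·34 ≡ 1 (mod 719), so 571⁻¹ ≡ 34.
k = 456 + 571·((27 − 456)·34 mod 719) = 456 + 571·513 = 293379.
Check: 293379 mod 571 = 456, 293379 mod 719 = 27. ✓

293379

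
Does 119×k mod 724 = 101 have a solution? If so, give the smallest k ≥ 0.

591

gcd(119, 724) = 1, so a unique solution mod 724 exists.
119⁻¹ ≡ 651 (mod 724).
k ≡ 651×101 ≡ 591 (mod 724).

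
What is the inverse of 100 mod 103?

34

103 = 1*100 + 3
100 = 33*3 + 1
3 = 3*1 + 0
gcd(100, 103) = 1, so the inverse exists.
Bézout: 1 = −33*103 + 34*100.
So 100⁻¹ ≡ 34 (mod 103).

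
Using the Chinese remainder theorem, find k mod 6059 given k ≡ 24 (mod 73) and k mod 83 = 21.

73⁻¹ mod 83: 73×58 ≡ 1 (mod 83), so 73⁻¹ ≡ 58.
k = 24 + 73×((21 − 24)×58 mod 83) = 24 + 73×75 = 5499.

5499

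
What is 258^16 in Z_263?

By square-and-multiply:
258^1 ≡ 258 (mod 263)
258^2 ≡ 258^2 = 66564 ≡ 25 (mod 263)
258^4 ≡ 25^2 = 625 ≡ 99 (mod 263)
258^8 ≡ 99^2 = 9801 ≡ 70 (mod 263)
258^16 ≡ 70^2 = 4900 ≡ 166 (mod 263)
So 258^16 ≡ 166 (mod 263).

166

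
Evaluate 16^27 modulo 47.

18

16^1 ≡ 16 (mod 47)
16^2 ≡ 16^2 = 256 ≡ 21 (mod 47)
16^4 ≡ 21^2 = 441 ≡ 18 (mod 47)
16^8 ≡ 18^2 = 324 ≡ 42 (mod 47)
16^16 ≡ 42^2 = 1764 ≡ 25 (mod 47)
16^27 = 16^16 · 16^8 · 16^2 · 16^1 ≡ 25 · 42 · 21 · 16 (mod 47).
Accumulate the product:
25 · 42 = 1050 ≡ 16
16 · 21 = 336 ≡ 7
7 · 16 = 112 ≡ 18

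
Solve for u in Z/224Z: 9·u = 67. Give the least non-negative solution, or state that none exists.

gcd(9, 224) = 1, so a unique solution mod 224 exists.
9⁻¹ ≡ 25 (mod 224).
u ≡ 25·67 ≡ 107 (mod 224).

107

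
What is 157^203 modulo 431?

203 in binary is 11001011, i.e. 203 = 128 + 64 + 8 + 2 + 1.
157^1 ≡ 157 (mod 431)
157^2 ≡ 157^2 = 24649 ≡ 82 (mod 431)
157^4 ≡ 82^2 = 6724 ≡ 259 (mod 431)
157^8 ≡ 259^2 = 67081 ≡ 276 (mod 431)
157^16 ≡ 276^2 = 76176 ≡ 320 (mod 431)
157^32 ≡ 320^2 = 102400 ≡ 253 (mod 431)
157^64 ≡ 253^2 = 64009 ≡ 221 (mod 431)
157^128 ≡ 221^2 = 48841 ≡ 138 (mod 431)
157^203 = 157^128 · 157^64 · 157^8 · 157^2 · 157^1 ≡ 138 · 221 · 276 · 82 · 157 (mod 431).
Accumulate the product:
138 · 221 = 30498 ≡ 328
328 · 276 = 90528 ≡ 18
18 · 82 = 1476 ≡ 183
183 · 157 = 28731 ≡ 285

285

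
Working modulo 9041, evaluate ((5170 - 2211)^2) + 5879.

5170 - 2211 = 2959
(2959)^2 ≡ 3993 (mod 9041)
3993 + 5879 = 9872 ≡ 831 (mod 9041)

831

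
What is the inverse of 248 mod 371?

Apply the Euclidean algorithm and back-substitute:
371 = 1×248 + 123
248 = 2×123 + 2
123 = 61×2 + 1
2 = 2×1 + 0
gcd(248, 371) = 1, so the inverse exists.
Bézout: 1 = 123×371 − 184×248.
So 248⁻¹ ≡ −184 ≡ 187 (mod 371).

187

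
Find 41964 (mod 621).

41964 = 67×621 + 357, so 41964 ≡ 357 (mod 621).

357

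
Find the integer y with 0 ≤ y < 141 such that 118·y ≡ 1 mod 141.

Apply the Euclidean algorithm and back-substitute:
141 = 1×118 + 23
118 = 5×23 + 3
23 = 7×3 + 2
3 = 1×2 + 1
2 = 2×1 + 0
gcd(118, 141) = 1, so the inverse exists.
Back-substitute for 1:
1 = 1×3 − 1×2
  = −1×23 + 8×3
  = 8×118 − 41×23
  = −41×141 + 49×118
So 118⁻¹ ≡ 49 (mod 141).

49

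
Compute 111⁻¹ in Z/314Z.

215

Apply the Euclidean algorithm and back-substitute:
314 = 2·111 + 92
111 = 1·92 + 19
92 = 4·19 + 16
19 = 1·16 + 3
16 = 5·3 + 1
3 = 3·1 + 0
gcd(111, 314) = 1, so the inverse exists.
Back-substitute for 1:
1 = 1·16 − 5·3
  = −5·19 + 6·16
  = 6·92 − 29·19
  = −29·111 + 35·92
  = 35·314 − 99·111
So 111⁻¹ ≡ −99 ≡ 215 (mod 314).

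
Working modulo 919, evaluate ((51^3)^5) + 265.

(51)^3 ≡ 315 (mod 919)
(315)^5 ≡ 804 (mod 919)
804 + 265 = 1069 ≡ 150 (mod 919)

150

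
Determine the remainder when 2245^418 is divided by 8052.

By square-and-multiply:
2245^1 ≡ 2245 (mod 8052)
2245^2 ≡ 2245^2 = 5040025 ≡ 7525 (mod 8052)
2245^4 ≡ 7525^2 = 56625625 ≡ 3961 (mod 8052)
2245^8 ≡ 3961^2 = 15689521 ≡ 4225 (mod 8052)
2245^16 ≡ 4225^2 = 17850625 ≡ 7393 (mod 8052)
2245^32 ≡ 7393^2 = 54656449 ≡ 7525 (mod 8052)
2245^64 ≡ 7525^2 = 56625625 ≡ 3961 (mod 8052)
2245^128 ≡ 3961^2 = 15689521 ≡ 4225 (mod 8052)
2245^256 ≡ 4225^2 = 17850625 ≡ 7393 (mod 8052)
2245^418 = 2245^256 · 2245^128 · 2245^32 · 2245^2 ≡ 7393 · 4225 · 7525 · 7525 (mod 8052).
Accumulate the product:
7393 · 4225 = 31235425 ≡ 1717
1717 · 7525 = 12920425 ≡ 5017
5017 · 7525 = 37752925 ≡ 5149

5149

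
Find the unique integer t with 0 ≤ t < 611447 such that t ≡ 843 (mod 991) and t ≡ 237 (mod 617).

991⁻¹ mod 617: 991×325 ≡ 1 (mod 617), so 991⁻¹ ≡ 325.
t = 843 + 991×((237 − 843)×325 mod 617) = 843 + 991×490 = 486433.

486433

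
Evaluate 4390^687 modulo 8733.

Compute successive squares:
4390^1 ≡ 4390 (mod 8733)
4390^2 ≡ 4390^2 = 19272100 ≡ 7102 (mod 8733)
4390^4 ≡ 7102^2 = 50438404 ≡ 5329 (mod 8733)
4390^8 ≡ 5329^2 = 28398241 ≡ 7258 (mod 8733)
4390^16 ≡ 7258^2 = 52678564 ≡ 1108 (mod 8733)
4390^32 ≡ 1108^2 = 1227664 ≡ 5044 (mod 8733)
4390^64 ≡ 5044^2 = 25441936 ≡ 2707 (mod 8733)
4390^128 ≡ 2707^2 = 7327849 ≡ 862 (mod 8733)
4390^256 ≡ 862^2 = 743044 ≡ 739 (mod 8733)
4390^512 ≡ 739^2 = 546121 ≡ 4675 (mod 8733)
4390^687 = 4390^512 * 4390^128 * 4390^32 * 4390^8 * 4390^4 * 4390^2 * 4390^1 ≡ 4675 * 862 * 5044 * 7258 * 5329 * 7102 * 4390 (mod 8733).
Accumulate the product:
4675 * 862 = 4029850 ≡ 3937
3937 * 5044 = 19858228 ≡ 8119
8119 * 7258 = 58927702 ≡ 6151
6151 * 5329 = 32778679 ≡ 3730
3730 * 7102 = 26490460 ≡ 3271
3271 * 4390 = 14359690 ≡ 2638

2638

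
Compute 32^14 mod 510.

14 in binary is 1110, i.e. 14 = 8 + 4 + 2.
32^1 ≡ 32 (mod 510)
32^2 ≡ 32^2 = 1024 ≡ 4 (mod 510)
32^4 ≡ 4^2 = 16 (mod 510)
32^8 ≡ 16^2 = 256 (mod 510)
32^14 = 32^8 × 32^4 × 32^2 ≡ 256 × 16 × 4 (mod 510).
Accumulate the product:
256 × 16 = 4096 ≡ 16
16 × 4 = 64

64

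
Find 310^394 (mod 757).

627

Compute successive squares:
310^1 ≡ 310 (mod 757)
310^2 ≡ 310^2 = 96100 ≡ 718 (mod 757)
310^4 ≡ 718^2 = 515524 ≡ 7 (mod 757)
310^8 ≡ 7^2 = 49 (mod 757)
310^16 ≡ 49^2 = 2401 ≡ 130 (mod 757)
310^32 ≡ 130^2 = 16900 ≡ 246 (mod 757)
310^64 ≡ 246^2 = 60516 ≡ 713 (mod 757)
310^128 ≡ 713^2 = 508369 ≡ 422 (mod 757)
310^256 ≡ 422^2 = 178084 ≡ 189 (mod 757)
310^394 = 310^256 * 310^128 * 310^8 * 310^2 ≡ 189 * 422 * 49 * 718 (mod 757).
Accumulate the product:
189 * 422 = 79758 ≡ 273
273 * 49 = 13377 ≡ 508
508 * 718 = 364744 ≡ 627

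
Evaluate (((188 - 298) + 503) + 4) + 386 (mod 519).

188 - 298 = -110 ≡ 409 (mod 519)
409 + 503 = 912 ≡ 393 (mod 519)
393 + 4 = 397
397 + 386 = 783 ≡ 264 (mod 519)

264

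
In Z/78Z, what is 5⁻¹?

47

Apply the Euclidean algorithm and back-substitute:
78 = 15×5 + 3
5 = 1×3 + 2
3 = 1×2 + 1
2 = 2×1 + 0
gcd(5, 78) = 1, so the inverse exists.
Bézout: 1 = 2×78 − 31×5.
So 5⁻¹ ≡ −31 ≡ 47 (mod 78).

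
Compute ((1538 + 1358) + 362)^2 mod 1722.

156

1538 + 1358 = 2896 ≡ 1174 (mod 1722)
1174 + 362 = 1536
(1536)^2 ≡ 156 (mod 1722)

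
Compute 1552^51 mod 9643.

51 in binary is 110011, i.e. 51 = 32 + 16 + 2 + 1.
1552^1 ≡ 1552 (mod 9643)
1552^2 ≡ 1552^2 = 2408704 ≡ 7597 (mod 9643)
1552^4 ≡ 7597^2 = 57714409 ≡ 1054 (mod 9643)
1552^8 ≡ 1054^2 = 1110916 ≡ 1971 (mod 9643)
1552^16 ≡ 1971^2 = 3884841 ≡ 8355 (mod 9643)
1552^32 ≡ 8355^2 = 69806025 ≡ 348 (mod 9643)
1552^51 = 1552^32 × 1552^16 × 1552^2 × 1552^1 ≡ 348 × 8355 × 7597 × 1552 (mod 9643).
Accumulate the product:
348 × 8355 = 2907540 ≡ 4997
4997 × 7597 = 37962209 ≡ 7361
7361 × 1552 = 11424272 ≡ 6960

6960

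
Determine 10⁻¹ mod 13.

4

13 = 1*10 + 3
10 = 3*3 + 1
3 = 3*1 + 0
gcd(10, 13) = 1, so the inverse exists.
Bézout: 1 = −3*13 + 4*10.
So 10⁻¹ ≡ 4 (mod 13).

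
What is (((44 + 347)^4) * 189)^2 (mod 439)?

44 + 347 = 391
(391)^4 ≡ 28 (mod 439)
28 * 189 = 5292 ≡ 24 (mod 439)
(24)^2 ≡ 137 (mod 439)

137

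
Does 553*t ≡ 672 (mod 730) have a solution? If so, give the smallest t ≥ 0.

454

gcd(553, 730) = 1, so a unique solution mod 730 exists.
553⁻¹ ≡ 697 (mod 730).
t ≡ 697*672 ≡ 454 (mod 730).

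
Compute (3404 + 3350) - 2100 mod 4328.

3404 + 3350 = 6754 ≡ 2426 (mod 4328)
2426 - 2100 = 326

326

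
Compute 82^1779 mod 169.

51

Compute successive squares:
1779 in binary is 11011110011, i.e. 1779 = 1024 + 512 + 128 + 64 + 32 + 16 + 2 + 1.
82^1 ≡ 82 (mod 169)
82^2 ≡ 82^2 = 6724 ≡ 133 (mod 169)
82^4 ≡ 133^2 = 17689 ≡ 113 (mod 169)
82^8 ≡ 113^2 = 12769 ≡ 94 (mod 169)
82^16 ≡ 94^2 = 8836 ≡ 48 (mod 169)
82^32 ≡ 48^2 = 2304 ≡ 107 (mod 169)
82^64 ≡ 107^2 = 11449 ≡ 126 (mod 169)
82^128 ≡ 126^2 = 15876 ≡ 159 (mod 169)
82^256 ≡ 159^2 = 25281 ≡ 100 (mod 169)
82^512 ≡ 100^2 = 10000 ≡ 29 (mod 169)
82^1024 ≡ 29^2 = 841 ≡ 165 (mod 169)
82^1779 = 82^1024 × 82^512 × 82^128 × 82^64 × 82^32 × 82^16 × 82^2 × 82^1 ≡ 165 × 29 × 159 × 126 × 107 × 48 × 133 × 82 (mod 169).
Accumulate the product:
165 × 29 = 4785 ≡ 53
53 × 159 = 8427 ≡ 146
146 × 126 = 18396 ≡ 144
144 × 107 = 15408 ≡ 29
29 × 48 = 1392 ≡ 40
40 × 133 = 5320 ≡ 81
81 × 82 = 6642 ≡ 51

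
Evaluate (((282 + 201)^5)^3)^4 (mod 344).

305

282 + 201 = 483 ≡ 139 (mod 344)
(139)^5 ≡ 283 (mod 344)
(283)^3 ≡ 59 (mod 344)
(59)^4 ≡ 305 (mod 344)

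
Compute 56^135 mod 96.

32

56^1 ≡ 56 (mod 96)
56^2 ≡ 56^2 = 3136 ≡ 64 (mod 96)
56^4 ≡ 64^2 = 4096 ≡ 64 (mod 96)
56^8 ≡ 64^2 = 4096 ≡ 64 (mod 96)
56^16 ≡ 64^2 = 4096 ≡ 64 (mod 96)
56^32 ≡ 64^2 = 4096 ≡ 64 (mod 96)
56^64 ≡ 64^2 = 4096 ≡ 64 (mod 96)
56^128 ≡ 64^2 = 4096 ≡ 64 (mod 96)
56^135 = 56^128 × 56^4 × 56^2 × 56^1 ≡ 64 × 64 × 64 × 56 (mod 96).
Accumulate the product:
64 × 64 = 4096 ≡ 64
64 × 64 = 4096 ≡ 64
64 × 56 = 3584 ≡ 32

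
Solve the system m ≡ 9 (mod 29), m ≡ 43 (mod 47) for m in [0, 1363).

29⁻¹ mod 47: 29×13 ≡ 1 (mod 47), so 29⁻¹ ≡ 13.
m = 9 + 29×((43 − 9)×13 mod 47) = 9 + 29×19 = 560.
Check: 560 mod 29 = 9, 560 mod 47 = 43. ✓

560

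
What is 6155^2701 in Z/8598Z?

6575

2701 in binary is 101010001101, i.e. 2701 = 2048 + 512 + 128 + 8 + 4 + 1.
6155^1 ≡ 6155 (mod 8598)
6155^2 ≡ 6155^2 = 37884025 ≡ 1237 (mod 8598)
6155^4 ≡ 1237^2 = 1530169 ≡ 8323 (mod 8598)
6155^8 ≡ 8323^2 = 69272329 ≡ 6841 (mod 8598)
6155^16 ≡ 6841^2 = 46799281 ≡ 367 (mod 8598)
6155^32 ≡ 367^2 = 134689 ≡ 5719 (mod 8598)
6155^64 ≡ 5719^2 = 32706961 ≡ 169 (mod 8598)
6155^128 ≡ 169^2 = 28561 ≡ 2767 (mod 8598)
6155^256 ≡ 2767^2 = 7656289 ≡ 4069 (mod 8598)
6155^512 ≡ 4069^2 = 16556761 ≡ 5611 (mod 8598)
6155^1024 ≡ 5611^2 = 31483321 ≡ 6043 (mod 8598)
6155^2048 ≡ 6043^2 = 36517849 ≡ 2143 (mod 8598)
6155^2701 = 6155^2048 · 6155^512 · 6155^128 · 6155^8 · 6155^4 · 6155^1 ≡ 2143 · 5611 · 2767 · 6841 · 8323 · 6155 (mod 8598).
Accumulate the product:
2143 · 5611 = 12024373 ≡ 4369
4369 · 2767 = 12089023 ≡ 235
235 · 6841 = 1607635 ≡ 8407
8407 · 8323 = 69971461 ≡ 937
937 · 6155 = 5767235 ≡ 6575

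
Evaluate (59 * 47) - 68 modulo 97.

59 * 47 = 2773 ≡ 57 (mod 97)
57 - 68 = -11 ≡ 86 (mod 97)

86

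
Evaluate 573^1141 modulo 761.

573

By square-and-multiply:
1141 in binary is 10001110101, i.e. 1141 = 1024 + 64 + 32 + 16 + 4 + 1.
573^1 ≡ 573 (mod 761)
573^2 ≡ 573^2 = 328329 ≡ 338 (mod 761)
573^4 ≡ 338^2 = 114244 ≡ 94 (mod 761)
573^8 ≡ 94^2 = 8836 ≡ 465 (mod 761)
573^16 ≡ 465^2 = 216225 ≡ 101 (mod 761)
573^32 ≡ 101^2 = 10201 ≡ 308 (mod 761)
573^64 ≡ 308^2 = 94864 ≡ 500 (mod 761)
573^128 ≡ 500^2 = 250000 ≡ 392 (mod 761)
573^256 ≡ 392^2 = 153664 ≡ 703 (mod 761)
573^512 ≡ 703^2 = 494209 ≡ 320 (mod 761)
573^1024 ≡ 320^2 = 102400 ≡ 426 (mod 761)
573^1141 = 573^1024 * 573^64 * 573^32 * 573^16 * 573^4 * 573^1 ≡ 426 * 500 * 308 * 101 * 94 * 573 (mod 761).
Accumulate the product:
426 * 500 = 213000 ≡ 681
681 * 308 = 209748 ≡ 473
473 * 101 = 47773 ≡ 591
591 * 94 = 55554 ≡ 1
1 * 573 = 573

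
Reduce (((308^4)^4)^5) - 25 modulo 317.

283

(308)^4 ≡ 221 (mod 317)
(221)^4 ≡ 212 (mod 317)
(212)^5 ≡ 308 (mod 317)
308 - 25 = 283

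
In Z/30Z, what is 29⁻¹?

30 = 1×29 + 1
29 = 29×1 + 0
gcd(29, 30) = 1, so the inverse exists.
Back-substitute for 1:
1 = 1×30 − 1×29
So 29⁻¹ ≡ −1 ≡ 29 (mod 30).

29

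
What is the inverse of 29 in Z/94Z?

94 = 3·29 + 7
29 = 4·7 + 1
7 = 7·1 + 0
gcd(29, 94) = 1, so the inverse exists.
Bézout: 1 = −4·94 + 13·29.
So 29⁻¹ ≡ 13 (mod 94).

13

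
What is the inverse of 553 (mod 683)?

352

683 = 1*553 + 130
553 = 4*130 + 33
130 = 3*33 + 31
33 = 1*31 + 2
31 = 15*2 + 1
2 = 2*1 + 0
gcd(553, 683) = 1, so the inverse exists.
Back-substitute for 1:
1 = 1*31 − 15*2
  = −15*33 + 16*31
  = 16*130 − 63*33
  = −63*553 + 268*130
  = 268*683 − 331*553
So 553⁻¹ ≡ −331 ≡ 352 (mod 683).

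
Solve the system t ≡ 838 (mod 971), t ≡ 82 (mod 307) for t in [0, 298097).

33852

971⁻¹ mod 307: 971·43 ≡ 1 (mod 307), so 971⁻¹ ≡ 43.
t = 838 + 971·((82 − 838)·43 mod 307) = 838 + 971·34 = 33852.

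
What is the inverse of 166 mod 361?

361 = 2×166 + 29
166 = 5×29 + 21
29 = 1×21 + 8
21 = 2×8 + 5
8 = 1×5 + 3
5 = 1×3 + 2
3 = 1×2 + 1
2 = 2×1 + 0
gcd(166, 361) = 1, so the inverse exists.
Back-substitute for 1:
1 = 1×3 − 1×2
  = −1×5 + 2×3
  = 2×8 − 3×5
  = −3×21 + 8×8
  = 8×29 − 11×21
  = −11×166 + 63×29
  = 63×361 − 137×166
So 166⁻¹ ≡ −137 ≡ 224 (mod 361).

224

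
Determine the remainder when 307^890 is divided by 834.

Compute successive squares:
890 in binary is 1101111010, i.e. 890 = 512 + 256 + 64 + 32 + 16 + 8 + 2.
307^1 ≡ 307 (mod 834)
307^2 ≡ 307^2 = 94249 ≡ 7 (mod 834)
307^4 ≡ 7^2 = 49 (mod 834)
307^8 ≡ 49^2 = 2401 ≡ 733 (mod 834)
307^16 ≡ 733^2 = 537289 ≡ 193 (mod 834)
307^32 ≡ 193^2 = 37249 ≡ 553 (mod 834)
307^64 ≡ 553^2 = 305809 ≡ 565 (mod 834)
307^128 ≡ 565^2 = 319225 ≡ 637 (mod 834)
307^256 ≡ 637^2 = 405769 ≡ 445 (mod 834)
307^512 ≡ 445^2 = 198025 ≡ 367 (mod 834)
307^890 = 307^512 × 307^256 × 307^64 × 307^32 × 307^16 × 307^8 × 307^2 ≡ 367 × 445 × 565 × 553 × 193 × 733 × 7 (mod 834).
Accumulate the product:
367 × 445 = 163315 ≡ 685
685 × 565 = 387025 ≡ 49
49 × 553 = 27097 ≡ 409
409 × 193 = 78937 ≡ 541
541 × 733 = 396553 ≡ 403
403 × 7 = 2821 ≡ 319

319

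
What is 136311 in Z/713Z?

136311 = 191×713 + 128, so 136311 ≡ 128 (mod 713).

128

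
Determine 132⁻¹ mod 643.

492

643 = 4*132 + 115
132 = 1*115 + 17
115 = 6*17 + 13
17 = 1*13 + 4
13 = 3*4 + 1
4 = 4*1 + 0
gcd(132, 643) = 1, so the inverse exists.
Bézout: 1 = 31*643 − 151*132.
So 132⁻¹ ≡ −151 ≡ 492 (mod 643).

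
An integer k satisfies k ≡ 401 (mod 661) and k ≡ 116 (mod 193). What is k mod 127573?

8994

661⁻¹ mod 193: 661·153 ≡ 1 (mod 193), so 661⁻¹ ≡ 153.
k = 401 + 661·((116 − 401)·153 mod 193) = 401 + 661·13 = 8994.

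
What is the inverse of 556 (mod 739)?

739 = 1·556 + 183
556 = 3·183 + 7
183 = 26·7 + 1
7 = 7·1 + 0
gcd(556, 739) = 1, so the inverse exists.
Back-substitute for 1:
1 = 1·183 − 26·7
  = −26·556 + 79·183
  = 79·739 − 105·556
So 556⁻¹ ≡ −105 ≡ 634 (mod 739).

634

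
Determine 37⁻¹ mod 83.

9

83 = 2·37 + 9
37 = 4·9 + 1
9 = 9·1 + 0
gcd(37, 83) = 1, so the inverse exists.
Bézout: 1 = −4·83 + 9·37.
So 37⁻¹ ≡ 9 (mod 83).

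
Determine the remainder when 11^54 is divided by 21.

1

11^1 ≡ 11 (mod 21)
11^2 ≡ 11^2 = 121 ≡ 16 (mod 21)
11^4 ≡ 16^2 = 256 ≡ 4 (mod 21)
11^8 ≡ 4^2 = 16 (mod 21)
11^16 ≡ 16^2 = 256 ≡ 4 (mod 21)
11^32 ≡ 4^2 = 16 (mod 21)
11^54 = 11^32 × 11^16 × 11^4 × 11^2 ≡ 16 × 4 × 4 × 16 (mod 21).
Accumulate the product:
16 × 4 = 64 ≡ 1
1 × 4 = 4
4 × 16 = 64 ≡ 1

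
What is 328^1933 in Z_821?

669

Compute successive squares:
1933 in binary is 11110001101, i.e. 1933 = 1024 + 512 + 256 + 128 + 8 + 4 + 1.
328^1 ≡ 328 (mod 821)
328^2 ≡ 328^2 = 107584 ≡ 33 (mod 821)
328^4 ≡ 33^2 = 1089 ≡ 268 (mod 821)
328^8 ≡ 268^2 = 71824 ≡ 397 (mod 821)
328^16 ≡ 397^2 = 157609 ≡ 798 (mod 821)
328^32 ≡ 798^2 = 636804 ≡ 529 (mod 821)
328^64 ≡ 529^2 = 279841 ≡ 701 (mod 821)
328^128 ≡ 701^2 = 491401 ≡ 443 (mod 821)
328^256 ≡ 443^2 = 196249 ≡ 30 (mod 821)
328^512 ≡ 30^2 = 900 ≡ 79 (mod 821)
328^1024 ≡ 79^2 = 6241 ≡ 494 (mod 821)
328^1933 = 328^1024 × 328^512 × 328^256 × 328^128 × 328^8 × 328^4 × 328^1 ≡ 494 × 79 × 30 × 443 × 397 × 268 × 328 (mod 821).
Accumulate the product:
494 × 79 = 39026 ≡ 439
439 × 30 = 13170 ≡ 34
34 × 443 = 15062 ≡ 284
284 × 397 = 112748 ≡ 271
271 × 268 = 72628 ≡ 380
380 × 328 = 124640 ≡ 669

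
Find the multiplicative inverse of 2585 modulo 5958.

2669

Run the extended Euclidean algorithm:
5958 = 2·2585 + 788
2585 = 3·788 + 221
788 = 3·221 + 125
221 = 1·125 + 96
125 = 1·96 + 29
96 = 3·29 + 9
29 = 3·9 + 2
9 = 4·2 + 1
2 = 2·1 + 0
gcd(2585, 5958) = 1, so the inverse exists.
Back-substitute for 1:
1 = 1·9 − 4·2
  = −4·29 + 13·9
  = 13·96 − 43·29
  = −43·125 + 56·96
  = 56·221 − 99·125
  = −99·788 + 353·221
  = 353·2585 − 1158·788
  = −1158·5958 + 2669·2585
So 2585⁻¹ ≡ 2669 (mod 5958).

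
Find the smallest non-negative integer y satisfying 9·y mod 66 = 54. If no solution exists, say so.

6

gcd(9, 66) = 3, and 3 | 54, so solutions exist.
Divide through by 3: 3·y ≡ 18 (mod 22).
3⁻¹ ≡ 15 (mod 22).
y ≡ 15·18 ≡ 6 (mod 22).
The smallest non-negative solution is y = 6.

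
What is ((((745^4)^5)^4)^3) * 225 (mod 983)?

237

(745)^4 ≡ 263 (mod 983)
(263)^5 ≡ 880 (mod 983)
(880)^4 ≡ 330 (mod 983)
(330)^3 ≡ 486 (mod 983)
486 * 225 = 109350 ≡ 237 (mod 983)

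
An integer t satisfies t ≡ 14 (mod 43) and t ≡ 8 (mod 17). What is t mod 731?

43⁻¹ mod 17: 43×2 ≡ 1 (mod 17), so 43⁻¹ ≡ 2.
t = 14 + 43×((8 − 14)×2 mod 17) = 14 + 43×5 = 229.
Check: 229 mod 43 = 14, 229 mod 17 = 8. ✓

229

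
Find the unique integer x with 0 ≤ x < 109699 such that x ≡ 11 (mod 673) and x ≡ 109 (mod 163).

673⁻¹ mod 163: 673×132 ≡ 1 (mod 163), so 673⁻¹ ≡ 132.
x = 11 + 673×((109 − 11)×132 mod 163) = 11 + 673×59 = 39718.
Check: 39718 mod 673 = 11, 39718 mod 163 = 109. ✓

39718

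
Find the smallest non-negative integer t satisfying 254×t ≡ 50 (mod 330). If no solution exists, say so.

160

gcd(254, 330) = 2, and 2 | 50, so solutions exist.
Divide through by 2: 127×t mod 165 = 25.
127⁻¹ ≡ 13 (mod 165).
t ≡ 13×25 ≡ 160 (mod 165).
The smallest non-negative solution is t = 160.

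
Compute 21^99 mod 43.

21

21^1 ≡ 21 (mod 43)
21^2 ≡ 21^2 = 441 ≡ 11 (mod 43)
21^4 ≡ 11^2 = 121 ≡ 35 (mod 43)
21^8 ≡ 35^2 = 1225 ≡ 21 (mod 43)
21^16 ≡ 21^2 = 441 ≡ 11 (mod 43)
21^32 ≡ 11^2 = 121 ≡ 35 (mod 43)
21^64 ≡ 35^2 = 1225 ≡ 21 (mod 43)
21^99 = 21^64 × 21^32 × 21^2 × 21^1 ≡ 21 × 35 × 11 × 21 (mod 43).
Accumulate the product:
21 × 35 = 735 ≡ 4
4 × 11 = 44 ≡ 1
1 × 21 = 21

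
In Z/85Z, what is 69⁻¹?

69

85 = 1*69 + 16
69 = 4*16 + 5
16 = 3*5 + 1
5 = 5*1 + 0
gcd(69, 85) = 1, so the inverse exists.
Bézout: 1 = 13*85 − 16*69.
So 69⁻¹ ≡ −16 ≡ 69 (mod 85).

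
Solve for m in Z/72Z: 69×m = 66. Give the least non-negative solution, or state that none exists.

2

gcd(69, 72) = 3, and 3 | 66, so solutions exist.
Divide through by 3: 23×m ≡ 22 (mod 24).
23⁻¹ ≡ 23 (mod 24).
m ≡ 23×22 ≡ 2 (mod 24).
The smallest non-negative solution is m = 2.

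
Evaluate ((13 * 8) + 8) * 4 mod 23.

11

13 * 8 = 104 ≡ 12 (mod 23)
12 + 8 = 20
20 * 4 = 80 ≡ 11 (mod 23)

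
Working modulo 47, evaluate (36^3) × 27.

18

(36)^3 ≡ 32 (mod 47)
32 × 27 = 864 ≡ 18 (mod 47)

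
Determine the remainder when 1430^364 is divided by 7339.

364 in binary is 101101100, i.e. 364 = 256 + 64 + 32 + 8 + 4.
1430^1 ≡ 1430 (mod 7339)
1430^2 ≡ 1430^2 = 2044900 ≡ 4658 (mod 7339)
1430^4 ≡ 4658^2 = 21696964 ≡ 2880 (mod 7339)
1430^8 ≡ 2880^2 = 8294400 ≡ 1330 (mod 7339)
1430^16 ≡ 1330^2 = 1768900 ≡ 201 (mod 7339)
1430^32 ≡ 201^2 = 40401 ≡ 3706 (mod 7339)
1430^64 ≡ 3706^2 = 13734436 ≡ 3167 (mod 7339)
1430^128 ≡ 3167^2 = 10029889 ≡ 4815 (mod 7339)
1430^256 ≡ 4815^2 = 23184225 ≡ 324 (mod 7339)
1430^364 = 1430^256 * 1430^64 * 1430^32 * 1430^8 * 1430^4 ≡ 324 * 3167 * 3706 * 1330 * 2880 (mod 7339).
Accumulate the product:
324 * 3167 = 1026108 ≡ 5987
5987 * 3706 = 22187822 ≡ 2025
2025 * 1330 = 2693250 ≡ 7176
7176 * 2880 = 20666880 ≡ 256

256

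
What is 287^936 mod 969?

1

Compute successive squares:
936 in binary is 1110101000, i.e. 936 = 512 + 256 + 128 + 32 + 8.
287^1 ≡ 287 (mod 969)
287^2 ≡ 287^2 = 82369 ≡ 4 (mod 969)
287^4 ≡ 4^2 = 16 (mod 969)
287^8 ≡ 16^2 = 256 (mod 969)
287^16 ≡ 256^2 = 65536 ≡ 613 (mod 969)
287^32 ≡ 613^2 = 375769 ≡ 766 (mod 969)
287^64 ≡ 766^2 = 586756 ≡ 511 (mod 969)
287^128 ≡ 511^2 = 261121 ≡ 460 (mod 969)
287^256 ≡ 460^2 = 211600 ≡ 358 (mod 969)
287^512 ≡ 358^2 = 128164 ≡ 256 (mod 969)
287^936 = 287^512 * 287^256 * 287^128 * 287^32 * 287^8 ≡ 256 * 358 * 460 * 766 * 256 (mod 969).
Accumulate the product:
256 * 358 = 91648 ≡ 562
562 * 460 = 258520 ≡ 766
766 * 766 = 586756 ≡ 511
511 * 256 = 130816 ≡ 1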